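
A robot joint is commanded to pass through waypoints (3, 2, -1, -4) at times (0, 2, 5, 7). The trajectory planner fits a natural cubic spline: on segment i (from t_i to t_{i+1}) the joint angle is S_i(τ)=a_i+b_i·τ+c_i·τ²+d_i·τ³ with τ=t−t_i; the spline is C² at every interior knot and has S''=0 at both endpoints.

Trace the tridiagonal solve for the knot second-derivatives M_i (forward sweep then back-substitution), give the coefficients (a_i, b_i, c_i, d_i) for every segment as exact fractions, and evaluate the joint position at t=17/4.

Δ: Δ0=-1/2, Δ1=-1, Δ2=-3/2
row 1: diag=10, rhs=-3; c'=3/10, d'=-3/10
row 2: denom=10−3·3/10=91/10; d'=(-3−3·-3/10)/(91/10)=-3/13
back: M2=-3/13
back: M1=-3/10−3/10·-3/13=-3/13
M: M0=0, M1=-3/13, M2=-3/13, M3=0
seg 0: a=3, c=M0/2=0, d=(M1−M0)/(6·2)=-1/52, b=Δ0−h0·(2M0+M1)/6=-11/26
seg 1: a=2, c=M1/2=-3/26, d=(M2−M1)/(6·3)=0, b=Δ1−h1·(2M1+M2)/6=-17/26
seg 2: a=-1, c=M2/2=-3/26, d=(M3−M2)/(6·2)=1/52, b=Δ2−h2·(2M2+M3)/6=-35/26
t_q=17/4 → seg 1, τ=9/4; S=2+-17/26·τ+-3/26·τ²+0·τ³=-23/416

  seg 0: a=3 b=-11/26 c=0 d=-1/52
  seg 1: a=2 b=-17/26 c=-3/26 d=0
  seg 2: a=-1 b=-35/26 c=-3/26 d=1/52
S(17/4) = -23/416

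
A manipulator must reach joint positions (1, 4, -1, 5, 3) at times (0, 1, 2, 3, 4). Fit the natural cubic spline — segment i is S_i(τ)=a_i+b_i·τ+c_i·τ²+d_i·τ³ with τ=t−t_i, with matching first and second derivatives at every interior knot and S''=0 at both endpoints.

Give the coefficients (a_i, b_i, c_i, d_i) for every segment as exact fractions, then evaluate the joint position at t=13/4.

Δ: Δ0=3, Δ1=-5, Δ2=6, Δ3=-2
row 1: diag=4, rhs=-48; c'=1/4, d'=-12
row 2: denom=4−1·1/4=15/4; d'=(66−1·-12)/(15/4)=104/5
row 3: denom=4−1·4/15=56/15; d'=(-48−1·104/5)/(56/15)=-129/7
back: M3=-129/7
back: M2=104/5−4/15·-129/7=180/7
back: M1=-12−1/4·180/7=-129/7
M: M0=0, M1=-129/7, M2=180/7, M3=-129/7, M4=0
seg 0: a=1, c=M0/2=0, d=(M1−M0)/(6·1)=-43/14, b=Δ0−h0·(2M0+M1)/6=85/14
seg 1: a=4, c=M1/2=-129/14, d=(M2−M1)/(6·1)=103/14, b=Δ1−h1·(2M1+M2)/6=-22/7
seg 2: a=-1, c=M2/2=90/7, d=(M3−M2)/(6·1)=-103/14, b=Δ2−h2·(2M2+M3)/6=1/2
seg 3: a=5, c=M3/2=-129/14, d=(M4−M3)/(6·1)=43/14, b=Δ3−h3·(2M3+M4)/6=29/7
t_q=13/4 → seg 3, τ=1/4; S=5+29/7·τ+-129/14·τ²+43/14·τ³=705/128

  seg 0: a=1 b=85/14 c=0 d=-43/14
  seg 1: a=4 b=-22/7 c=-129/14 d=103/14
  seg 2: a=-1 b=1/2 c=90/7 d=-103/14
  seg 3: a=5 b=29/7 c=-129/14 d=43/14
S(13/4) = 705/128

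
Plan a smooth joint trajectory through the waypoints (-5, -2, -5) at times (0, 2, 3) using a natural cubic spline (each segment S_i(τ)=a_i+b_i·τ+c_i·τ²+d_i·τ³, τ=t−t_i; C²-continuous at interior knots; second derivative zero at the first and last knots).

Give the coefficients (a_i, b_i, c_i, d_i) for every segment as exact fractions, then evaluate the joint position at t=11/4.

Δ: Δ0=3/2, Δ1=-3
row 1: diag=6, rhs=-27; c'=1/6, d'=-9/2
back: M1=-9/2
M: M0=0, M1=-9/2, M2=0
seg 0: a=-5, c=M0/2=0, d=(M1−M0)/(6·2)=-3/8, b=Δ0−h0·(2M0+M1)/6=3
seg 1: a=-2, c=M1/2=-9/4, d=(M2−M1)/(6·1)=3/4, b=Δ1−h1·(2M1+M2)/6=-3/2
t_q=11/4 → seg 1, τ=3/4; S=-2+-3/2·τ+-9/4·τ²+3/4·τ³=-1043/256

  seg 0: a=-5 b=3 c=0 d=-3/8
  seg 1: a=-2 b=-3/2 c=-9/4 d=3/4
S(11/4) = -1043/256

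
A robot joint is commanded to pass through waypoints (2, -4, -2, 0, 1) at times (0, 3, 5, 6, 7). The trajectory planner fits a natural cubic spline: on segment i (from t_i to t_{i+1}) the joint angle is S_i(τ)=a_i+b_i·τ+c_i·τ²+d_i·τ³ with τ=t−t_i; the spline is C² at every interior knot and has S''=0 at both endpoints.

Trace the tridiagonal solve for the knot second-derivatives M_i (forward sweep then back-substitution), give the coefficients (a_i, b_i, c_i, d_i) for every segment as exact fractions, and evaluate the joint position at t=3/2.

  seg 0: a=2 b=-605/214 c=0 d=59/642
  seg 1: a=-4 b=-37/107 c=177/214 d=-33/428
  seg 2: a=-2 b=218/107 c=39/107 d=-43/107
  seg 3: a=0 b=167/107 c=-90/107 d=30/107
S(3/2) = -3305/1712

Δ: Δ0=-2, Δ1=1, Δ2=2, Δ3=1
row 1: diag=10, rhs=18; c'=1/5, d'=9/5
row 2: denom=6−2·1/5=28/5; d'=(6−2·9/5)/(28/5)=3/7
row 3: denom=4−1·5/28=107/28; d'=(-6−1·3/7)/(107/28)=-180/107
back: M3=-180/107
back: M2=3/7−5/28·-180/107=78/107
back: M1=9/5−1/5·78/107=177/107
M: M0=0, M1=177/107, M2=78/107, M3=-180/107, M4=0
seg 0: a=2, c=M0/2=0, d=(M1−M0)/(6·3)=59/642, b=Δ0−h0·(2M0+M1)/6=-605/214
seg 1: a=-4, c=M1/2=177/214, d=(M2−M1)/(6·2)=-33/428, b=Δ1−h1·(2M1+M2)/6=-37/107
seg 2: a=-2, c=M2/2=39/107, d=(M3−M2)/(6·1)=-43/107, b=Δ2−h2·(2M2+M3)/6=218/107
seg 3: a=0, c=M3/2=-90/107, d=(M4−M3)/(6·1)=30/107, b=Δ3−h3·(2M3+M4)/6=167/107
t_q=3/2 → seg 0, τ=3/2; S=2+-605/214·τ+0·τ²+59/642·τ³=-3305/1712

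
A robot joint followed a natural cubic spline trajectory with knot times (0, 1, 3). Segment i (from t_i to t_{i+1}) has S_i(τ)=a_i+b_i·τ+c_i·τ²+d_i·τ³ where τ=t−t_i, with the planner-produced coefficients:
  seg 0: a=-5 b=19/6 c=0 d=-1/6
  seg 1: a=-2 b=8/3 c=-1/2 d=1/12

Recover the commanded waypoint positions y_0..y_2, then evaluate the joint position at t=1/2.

y_0 = S_0(0) = a_0 = -5
y_1 = S_1(0) = a_1 = -2
y_2 = S_1(2) = 2
t_q=1/2 is in segment 0 (τ=1/2); S_0(τ)=-55/16

y_0=-5 y_1=-2 y_2=2
S(1/2) = -55/16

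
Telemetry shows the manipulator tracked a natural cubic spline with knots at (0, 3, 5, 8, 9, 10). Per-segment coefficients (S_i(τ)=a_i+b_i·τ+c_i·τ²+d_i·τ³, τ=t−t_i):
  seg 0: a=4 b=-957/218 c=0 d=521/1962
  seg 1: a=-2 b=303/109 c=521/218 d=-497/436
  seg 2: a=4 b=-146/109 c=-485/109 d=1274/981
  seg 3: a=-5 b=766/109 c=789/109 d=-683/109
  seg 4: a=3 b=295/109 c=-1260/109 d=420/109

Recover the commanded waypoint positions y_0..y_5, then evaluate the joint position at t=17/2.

y_0 = S_0(0) = a_0 = 4
y_1 = S_1(0) = a_1 = -2
y_2 = S_2(0) = a_2 = 4
y_3 = S_3(0) = a_3 = -5
y_4 = S_4(0) = a_4 = 3
y_5 = S_4(1) = -2
t_q=17/2 is in segment 3 (τ=1/2); S_3(τ)=-401/872

y_0=4 y_1=-2 y_2=4 y_3=-5 y_4=3 y_5=-2
S(17/2) = -401/872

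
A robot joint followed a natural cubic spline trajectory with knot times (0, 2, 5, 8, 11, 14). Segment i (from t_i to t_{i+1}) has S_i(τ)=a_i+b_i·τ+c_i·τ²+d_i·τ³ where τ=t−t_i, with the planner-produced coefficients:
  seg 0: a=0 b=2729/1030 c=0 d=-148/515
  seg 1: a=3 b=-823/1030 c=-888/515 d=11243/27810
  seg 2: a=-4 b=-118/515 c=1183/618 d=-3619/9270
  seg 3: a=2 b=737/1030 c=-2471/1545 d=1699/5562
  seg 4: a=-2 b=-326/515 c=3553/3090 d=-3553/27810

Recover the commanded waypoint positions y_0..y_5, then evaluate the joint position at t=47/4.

y_0 = S_0(0) = a_0 = 0
y_1 = S_1(0) = a_1 = 3
y_2 = S_2(0) = a_2 = -4
y_3 = S_3(0) = a_3 = 2
y_4 = S_4(0) = a_4 = -2
y_5 = S_4(3) = 3
t_q=47/4 is in segment 4 (τ=3/4); S_4(τ)=-124053/65920

y_0=0 y_1=3 y_2=-4 y_3=2 y_4=-2 y_5=3
S(47/4) = -124053/65920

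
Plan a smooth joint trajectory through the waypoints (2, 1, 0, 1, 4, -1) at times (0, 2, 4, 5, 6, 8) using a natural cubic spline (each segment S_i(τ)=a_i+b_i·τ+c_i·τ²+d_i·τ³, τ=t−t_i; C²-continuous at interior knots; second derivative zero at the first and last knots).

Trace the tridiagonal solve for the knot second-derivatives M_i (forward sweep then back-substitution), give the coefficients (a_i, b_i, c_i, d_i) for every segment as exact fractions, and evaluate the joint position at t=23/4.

  seg 0: a=2 b=-207/482 c=0 d=-17/964
  seg 1: a=1 b=-309/482 c=-51/482 d=85/964
  seg 2: a=0 b=-3/482 c=102/241 d=281/482
  seg 3: a=1 b=624/241 c=1047/482 d=-849/482
  seg 4: a=4 b=795/482 c=-750/241 d=125/241
S(23/4) = 105521/30848

Δ: Δ0=-1/2, Δ1=-1/2, Δ2=1, Δ3=3, Δ4=-5/2
row 1: diag=8, rhs=0; c'=1/4, d'=0
row 2: denom=6−2·1/4=11/2; d'=(9−2·0)/(11/2)=18/11
row 3: denom=4−1·2/11=42/11; d'=(12−1·18/11)/(42/11)=19/7
row 4: denom=6−1·11/42=241/42; d'=(-33−1·19/7)/(241/42)=-1500/241
back: M4=-1500/241
back: M3=19/7−11/42·-1500/241=1047/241
back: M2=18/11−2/11·1047/241=204/241
back: M1=0−1/4·204/241=-51/241
M: M0=0, M1=-51/241, M2=204/241, M3=1047/241, M4=-1500/241, M5=0
seg 0: a=2, c=M0/2=0, d=(M1−M0)/(6·2)=-17/964, b=Δ0−h0·(2M0+M1)/6=-207/482
seg 1: a=1, c=M1/2=-51/482, d=(M2−M1)/(6·2)=85/964, b=Δ1−h1·(2M1+M2)/6=-309/482
seg 2: a=0, c=M2/2=102/241, d=(M3−M2)/(6·1)=281/482, b=Δ2−h2·(2M2+M3)/6=-3/482
seg 3: a=1, c=M3/2=1047/482, d=(M4−M3)/(6·1)=-849/482, b=Δ3−h3·(2M3+M4)/6=624/241
seg 4: a=4, c=M4/2=-750/241, d=(M5−M4)/(6·2)=125/241, b=Δ4−h4·(2M4+M5)/6=795/482
t_q=23/4 → seg 3, τ=3/4; S=1+624/241·τ+1047/482·τ²+-849/482·τ³=105521/30848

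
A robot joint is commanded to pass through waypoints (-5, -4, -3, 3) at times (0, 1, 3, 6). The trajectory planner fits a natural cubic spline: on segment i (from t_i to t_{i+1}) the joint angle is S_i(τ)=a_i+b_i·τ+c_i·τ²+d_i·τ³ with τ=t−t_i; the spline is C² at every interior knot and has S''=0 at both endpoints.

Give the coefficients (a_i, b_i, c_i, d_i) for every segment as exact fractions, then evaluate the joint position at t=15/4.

  seg 0: a=-5 b=8/7 c=0 d=-1/7
  seg 1: a=-4 b=5/7 c=-3/7 d=9/56
  seg 2: a=-3 b=13/14 c=15/28 d=-5/84
S(15/4) = -519/256

Δ: Δ0=1, Δ1=1/2, Δ2=2
row 1: diag=6, rhs=-3; c'=1/3, d'=-1/2
row 2: denom=10−2·1/3=28/3; d'=(9−2·-1/2)/(28/3)=15/14
back: M2=15/14
back: M1=-1/2−1/3·15/14=-6/7
M: M0=0, M1=-6/7, M2=15/14, M3=0
seg 0: a=-5, c=M0/2=0, d=(M1−M0)/(6·1)=-1/7, b=Δ0−h0·(2M0+M1)/6=8/7
seg 1: a=-4, c=M1/2=-3/7, d=(M2−M1)/(6·2)=9/56, b=Δ1−h1·(2M1+M2)/6=5/7
seg 2: a=-3, c=M2/2=15/28, d=(M3−M2)/(6·3)=-5/84, b=Δ2−h2·(2M2+M3)/6=13/14
t_q=15/4 → seg 2, τ=3/4; S=-3+13/14·τ+15/28·τ²+-5/84·τ³=-519/256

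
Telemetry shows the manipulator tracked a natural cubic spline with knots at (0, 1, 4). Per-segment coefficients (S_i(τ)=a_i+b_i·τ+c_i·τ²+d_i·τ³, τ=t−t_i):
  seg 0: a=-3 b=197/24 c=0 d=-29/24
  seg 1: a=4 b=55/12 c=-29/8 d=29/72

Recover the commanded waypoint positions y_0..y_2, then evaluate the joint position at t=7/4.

y_0 = S_0(0) = a_0 = -3
y_1 = S_1(0) = a_1 = 4
y_2 = S_1(3) = -4
t_q=7/4 is in segment 1 (τ=3/4); S_1(τ)=2851/512

y_0=-3 y_1=4 y_2=-4
S(7/4) = 2851/512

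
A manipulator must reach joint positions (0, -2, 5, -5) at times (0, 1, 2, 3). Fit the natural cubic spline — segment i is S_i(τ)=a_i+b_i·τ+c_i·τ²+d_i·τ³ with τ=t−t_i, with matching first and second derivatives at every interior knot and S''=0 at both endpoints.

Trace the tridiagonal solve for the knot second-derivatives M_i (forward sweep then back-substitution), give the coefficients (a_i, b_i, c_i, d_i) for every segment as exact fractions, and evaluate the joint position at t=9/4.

Δ: Δ0=-2, Δ1=7, Δ2=-10
row 1: diag=4, rhs=54; c'=1/4, d'=27/2
row 2: denom=4−1·1/4=15/4; d'=(-102−1·27/2)/(15/4)=-154/5
back: M2=-154/5
back: M1=27/2−1/4·-154/5=106/5
M: M0=0, M1=106/5, M2=-154/5, M3=0
seg 0: a=0, c=M0/2=0, d=(M1−M0)/(6·1)=53/15, b=Δ0−h0·(2M0+M1)/6=-83/15
seg 1: a=-2, c=M1/2=53/5, d=(M2−M1)/(6·1)=-26/3, b=Δ1−h1·(2M1+M2)/6=76/15
seg 2: a=5, c=M2/2=-77/5, d=(M3−M2)/(6·1)=77/15, b=Δ2−h2·(2M2+M3)/6=4/15
t_q=9/4 → seg 2, τ=1/4; S=5+4/15·τ+-77/5·τ²+77/15·τ³=1339/320

  seg 0: a=0 b=-83/15 c=0 d=53/15
  seg 1: a=-2 b=76/15 c=53/5 d=-26/3
  seg 2: a=5 b=4/15 c=-77/5 d=77/15
S(9/4) = 1339/320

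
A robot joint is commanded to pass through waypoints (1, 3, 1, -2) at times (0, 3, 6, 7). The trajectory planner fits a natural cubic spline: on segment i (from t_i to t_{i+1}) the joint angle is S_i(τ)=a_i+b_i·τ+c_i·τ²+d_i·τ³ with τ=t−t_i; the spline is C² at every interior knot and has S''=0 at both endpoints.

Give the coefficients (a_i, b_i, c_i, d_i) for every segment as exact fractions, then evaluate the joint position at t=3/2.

  seg 0: a=1 b=23/29 c=0 d=-11/783
  seg 1: a=3 b=12/29 c=-11/87 d=-61/783
  seg 2: a=1 b=-71/29 c=-24/29 d=8/29
S(3/2) = 497/232

Δ: Δ0=2/3, Δ1=-2/3, Δ2=-3
row 1: diag=12, rhs=-8; c'=1/4, d'=-2/3
row 2: denom=8−3·1/4=29/4; d'=(-14−3·-2/3)/(29/4)=-48/29
back: M2=-48/29
back: M1=-2/3−1/4·-48/29=-22/87
M: M0=0, M1=-22/87, M2=-48/29, M3=0
seg 0: a=1, c=M0/2=0, d=(M1−M0)/(6·3)=-11/783, b=Δ0−h0·(2M0+M1)/6=23/29
seg 1: a=3, c=M1/2=-11/87, d=(M2−M1)/(6·3)=-61/783, b=Δ1−h1·(2M1+M2)/6=12/29
seg 2: a=1, c=M2/2=-24/29, d=(M3−M2)/(6·1)=8/29, b=Δ2−h2·(2M2+M3)/6=-71/29
t_q=3/2 → seg 0, τ=3/2; S=1+23/29·τ+0·τ²+-11/783·τ³=497/232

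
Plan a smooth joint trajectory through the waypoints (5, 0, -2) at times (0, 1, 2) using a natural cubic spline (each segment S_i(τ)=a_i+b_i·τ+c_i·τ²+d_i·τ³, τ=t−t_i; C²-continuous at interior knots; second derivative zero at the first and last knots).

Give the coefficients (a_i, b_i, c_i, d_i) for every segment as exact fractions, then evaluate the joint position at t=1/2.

  seg 0: a=5 b=-23/4 c=0 d=3/4
  seg 1: a=0 b=-7/2 c=9/4 d=-3/4
S(1/2) = 71/32

Δ: Δ0=-5, Δ1=-2
row 1: diag=4, rhs=18; c'=1/4, d'=9/2
back: M1=9/2
M: M0=0, M1=9/2, M2=0
seg 0: a=5, c=M0/2=0, d=(M1−M0)/(6·1)=3/4, b=Δ0−h0·(2M0+M1)/6=-23/4
seg 1: a=0, c=M1/2=9/4, d=(M2−M1)/(6·1)=-3/4, b=Δ1−h1·(2M1+M2)/6=-7/2
t_q=1/2 → seg 0, τ=1/2; S=5+-23/4·τ+0·τ²+3/4·τ³=71/32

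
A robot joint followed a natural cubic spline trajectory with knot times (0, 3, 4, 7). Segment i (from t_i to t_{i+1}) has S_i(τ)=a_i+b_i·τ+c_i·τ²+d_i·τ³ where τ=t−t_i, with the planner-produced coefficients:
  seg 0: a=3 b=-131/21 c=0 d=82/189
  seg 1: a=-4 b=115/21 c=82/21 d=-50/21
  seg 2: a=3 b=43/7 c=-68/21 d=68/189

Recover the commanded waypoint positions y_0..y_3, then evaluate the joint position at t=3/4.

y_0 = S_0(0) = a_0 = 3
y_1 = S_1(0) = a_1 = -4
y_2 = S_2(0) = a_2 = 3
y_3 = S_2(3) = 2
t_q=3/4 is in segment 0 (τ=3/4); S_0(τ)=-335/224

y_0=3 y_1=-4 y_2=3 y_3=2
S(3/4) = -335/224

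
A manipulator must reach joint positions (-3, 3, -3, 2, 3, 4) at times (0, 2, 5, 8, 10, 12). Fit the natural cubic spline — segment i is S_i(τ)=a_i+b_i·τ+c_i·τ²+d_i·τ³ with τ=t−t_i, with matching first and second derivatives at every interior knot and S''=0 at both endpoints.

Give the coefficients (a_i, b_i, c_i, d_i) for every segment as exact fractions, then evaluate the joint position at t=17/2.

  seg 0: a=-3 b=8347/1929 c=0 d=-640/1929
  seg 1: a=3 b=667/1929 c=-1280/643 d=6995/17361
  seg 2: a=-3 b=-1388/1929 c=3155/1929 d=-4862/17361
  seg 3: a=2 b=2956/1929 c=-569/643 d=2845/15432
  seg 4: a=3 b=791/3858 c=569/2572 d=-569/15432
S(17/2) = 105679/41152

Δ: Δ0=3, Δ1=-2, Δ2=5/3, Δ3=1/2, Δ4=1/2
row 1: diag=10, rhs=-30; c'=3/10, d'=-3
row 2: denom=12−3·3/10=111/10; d'=(22−3·-3)/(111/10)=310/111
row 3: denom=10−3·10/37=340/37; d'=(-7−3·310/111)/(340/37)=-569/340
row 4: denom=8−2·37/170=643/85; d'=(0−2·-569/340)/(643/85)=569/1286
back: M4=569/1286
back: M3=-569/340−37/170·569/1286=-1138/643
back: M2=310/111−10/37·-1138/643=6310/1929
back: M1=-3−3/10·6310/1929=-2560/643
M: M0=0, M1=-2560/643, M2=6310/1929, M3=-1138/643, M4=569/1286, M5=0
seg 0: a=-3, c=M0/2=0, d=(M1−M0)/(6·2)=-640/1929, b=Δ0−h0·(2M0+M1)/6=8347/1929
seg 1: a=3, c=M1/2=-1280/643, d=(M2−M1)/(6·3)=6995/17361, b=Δ1−h1·(2M1+M2)/6=667/1929
seg 2: a=-3, c=M2/2=3155/1929, d=(M3−M2)/(6·3)=-4862/17361, b=Δ2−h2·(2M2+M3)/6=-1388/1929
seg 3: a=2, c=M3/2=-569/643, d=(M4−M3)/(6·2)=2845/15432, b=Δ3−h3·(2M3+M4)/6=2956/1929
seg 4: a=3, c=M4/2=569/2572, d=(M5−M4)/(6·2)=-569/15432, b=Δ4−h4·(2M4+M5)/6=791/3858
t_q=17/2 → seg 3, τ=1/2; S=2+2956/1929·τ+-569/643·τ²+2845/15432·τ³=105679/41152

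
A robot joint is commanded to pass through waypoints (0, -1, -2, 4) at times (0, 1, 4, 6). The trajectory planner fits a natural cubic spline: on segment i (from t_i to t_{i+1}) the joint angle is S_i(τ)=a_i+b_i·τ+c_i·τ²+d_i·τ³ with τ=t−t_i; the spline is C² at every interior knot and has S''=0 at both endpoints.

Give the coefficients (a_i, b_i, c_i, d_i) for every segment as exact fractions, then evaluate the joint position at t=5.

Δ: Δ0=-1, Δ1=-1/3, Δ2=3
row 1: diag=8, rhs=4; c'=3/8, d'=1/2
row 2: denom=10−3·3/8=71/8; d'=(20−3·1/2)/(71/8)=148/71
back: M2=148/71
back: M1=1/2−3/8·148/71=-20/71
M: M0=0, M1=-20/71, M2=148/71, M3=0
seg 0: a=0, c=M0/2=0, d=(M1−M0)/(6·1)=-10/213, b=Δ0−h0·(2M0+M1)/6=-203/213
seg 1: a=-1, c=M1/2=-10/71, d=(M2−M1)/(6·3)=28/213, b=Δ1−h1·(2M1+M2)/6=-233/213
seg 2: a=-2, c=M2/2=74/71, d=(M3−M2)/(6·2)=-37/213, b=Δ2−h2·(2M2+M3)/6=343/213
t_q=5 → seg 2, τ=1; S=-2+343/213·τ+74/71·τ²+-37/213·τ³=34/71

  seg 0: a=0 b=-203/213 c=0 d=-10/213
  seg 1: a=-1 b=-233/213 c=-10/71 d=28/213
  seg 2: a=-2 b=343/213 c=74/71 d=-37/213
S(5) = 34/71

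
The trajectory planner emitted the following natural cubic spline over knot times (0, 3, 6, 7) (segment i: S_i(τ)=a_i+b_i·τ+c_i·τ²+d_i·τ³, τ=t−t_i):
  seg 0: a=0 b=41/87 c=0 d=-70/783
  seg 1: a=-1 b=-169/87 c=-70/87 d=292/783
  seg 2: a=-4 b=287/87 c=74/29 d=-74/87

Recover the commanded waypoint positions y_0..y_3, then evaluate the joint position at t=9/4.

y_0 = S_0(0) = a_0 = 0
y_1 = S_1(0) = a_1 = -1
y_2 = S_2(0) = a_2 = -4
y_3 = S_2(1) = 1
t_q=9/4 is in segment 0 (τ=9/4); S_0(τ)=39/928

y_0=0 y_1=-1 y_2=-4 y_3=1
S(9/4) = 39/928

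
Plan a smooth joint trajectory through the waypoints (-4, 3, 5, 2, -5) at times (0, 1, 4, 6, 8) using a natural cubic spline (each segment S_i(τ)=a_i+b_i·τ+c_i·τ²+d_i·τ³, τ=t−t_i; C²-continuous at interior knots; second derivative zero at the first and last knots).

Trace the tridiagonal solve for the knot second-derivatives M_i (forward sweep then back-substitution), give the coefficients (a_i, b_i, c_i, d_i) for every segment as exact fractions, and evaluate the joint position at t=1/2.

Δ: Δ0=7, Δ1=2/3, Δ2=-3/2, Δ3=-7/2
row 1: diag=8, rhs=-38; c'=3/8, d'=-19/4
row 2: denom=10−3·3/8=71/8; d'=(-13−3·-19/4)/(71/8)=10/71
row 3: denom=8−2·16/71=536/71; d'=(-12−2·10/71)/(536/71)=-109/67
back: M3=-109/67
back: M2=10/71−16/71·-109/67=34/67
back: M1=-19/4−3/8·34/67=-331/67
M: M0=0, M1=-331/67, M2=34/67, M3=-109/67, M4=0
seg 0: a=-4, c=M0/2=0, d=(M1−M0)/(6·1)=-331/402, b=Δ0−h0·(2M0+M1)/6=3145/402
seg 1: a=3, c=M1/2=-331/134, d=(M2−M1)/(6·3)=365/1206, b=Δ1−h1·(2M1+M2)/6=1076/201
seg 2: a=5, c=M2/2=17/67, d=(M3−M2)/(6·2)=-143/804, b=Δ2−h2·(2M2+M3)/6=-521/402
seg 3: a=2, c=M3/2=-109/134, d=(M4−M3)/(6·2)=109/804, b=Δ3−h3·(2M3+M4)/6=-971/402
t_q=1/2 → seg 0, τ=1/2; S=-4+3145/402·τ+0·τ²+-331/402·τ³=-205/1072

  seg 0: a=-4 b=3145/402 c=0 d=-331/402
  seg 1: a=3 b=1076/201 c=-331/134 d=365/1206
  seg 2: a=5 b=-521/402 c=17/67 d=-143/804
  seg 3: a=2 b=-971/402 c=-109/134 d=109/804
S(1/2) = -205/1072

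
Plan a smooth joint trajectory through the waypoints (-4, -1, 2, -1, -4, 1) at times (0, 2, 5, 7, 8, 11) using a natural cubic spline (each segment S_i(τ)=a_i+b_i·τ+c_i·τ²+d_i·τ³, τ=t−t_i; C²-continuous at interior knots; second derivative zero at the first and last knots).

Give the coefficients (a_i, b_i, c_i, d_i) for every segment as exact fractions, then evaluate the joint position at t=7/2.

  seg 0: a=-4 b=11737/7914 c=0 d=67/15828
  seg 1: a=-1 b=12139/7914 c=67/2638 d=-2414/35613
  seg 2: a=2 b=-1139/7914 c=-4627/7914 d=-739/15828
  seg 3: a=-1 b=-8027/2638 c=-3422/3957 d=7183/7914
  seg 4: a=-4 b=-8110/3957 c=14705/7914 d=-14705/71226
S(7/2) = 11915/10552

Δ: Δ0=3/2, Δ1=1, Δ2=-3/2, Δ3=-3, Δ4=5/3
row 1: diag=10, rhs=-3; c'=3/10, d'=-3/10
row 2: denom=10−3·3/10=91/10; d'=(-15−3·-3/10)/(91/10)=-141/91
row 3: denom=6−2·20/91=506/91; d'=(-9−2·-141/91)/(506/91)=-537/506
row 4: denom=8−1·91/506=3957/506; d'=(28−1·-537/506)/(3957/506)=14705/3957
back: M4=14705/3957
back: M3=-537/506−91/506·14705/3957=-6844/3957
back: M2=-141/91−20/91·-6844/3957=-4627/3957
back: M1=-3/10−3/10·-4627/3957=67/1319
M: M0=0, M1=67/1319, M2=-4627/3957, M3=-6844/3957, M4=14705/3957, M5=0
seg 0: a=-4, c=M0/2=0, d=(M1−M0)/(6·2)=67/15828, b=Δ0−h0·(2M0+M1)/6=11737/7914
seg 1: a=-1, c=M1/2=67/2638, d=(M2−M1)/(6·3)=-2414/35613, b=Δ1−h1·(2M1+M2)/6=12139/7914
seg 2: a=2, c=M2/2=-4627/7914, d=(M3−M2)/(6·2)=-739/15828, b=Δ2−h2·(2M2+M3)/6=-1139/7914
seg 3: a=-1, c=M3/2=-3422/3957, d=(M4−M3)/(6·1)=7183/7914, b=Δ3−h3·(2M3+M4)/6=-8027/2638
seg 4: a=-4, c=M4/2=14705/7914, d=(M5−M4)/(6·3)=-14705/71226, b=Δ4−h4·(2M4+M5)/6=-8110/3957
t_q=7/2 → seg 1, τ=3/2; S=-1+12139/7914·τ+67/2638·τ²+-2414/35613·τ³=11915/10552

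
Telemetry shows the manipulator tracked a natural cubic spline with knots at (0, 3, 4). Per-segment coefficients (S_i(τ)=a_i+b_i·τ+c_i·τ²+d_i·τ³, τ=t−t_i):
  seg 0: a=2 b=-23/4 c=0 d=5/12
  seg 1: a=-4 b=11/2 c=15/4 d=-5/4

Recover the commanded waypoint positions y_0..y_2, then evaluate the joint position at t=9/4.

y_0 = S_0(0) = a_0 = 2
y_1 = S_1(0) = a_1 = -4
y_2 = S_1(1) = 4
t_q=9/4 is in segment 0 (τ=9/4); S_0(τ)=-1585/256

y_0=2 y_1=-4 y_2=4
S(9/4) = -1585/256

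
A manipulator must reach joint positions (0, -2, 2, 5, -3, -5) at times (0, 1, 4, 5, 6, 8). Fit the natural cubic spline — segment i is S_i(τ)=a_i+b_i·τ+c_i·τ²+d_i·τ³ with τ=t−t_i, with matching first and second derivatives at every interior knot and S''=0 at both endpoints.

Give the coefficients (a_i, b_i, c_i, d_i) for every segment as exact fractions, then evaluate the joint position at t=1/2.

  seg 0: a=0 b=-8080/3651 c=0 d=778/3651
  seg 1: a=-2 b=-5746/3651 c=778/1217 d=1204/10953
  seg 2: a=2 b=19094/3651 c=1982/1217 d=-14087/3651
  seg 3: a=5 b=-11275/3651 c=-12105/1217 d=18382/3651
  seg 4: a=-3 b=-28759/3651 c=6277/1217 d=-6277/7302
S(1/2) = -5257/4868

Δ: Δ0=-2, Δ1=4/3, Δ2=3, Δ3=-8, Δ4=-1
row 1: diag=8, rhs=20; c'=3/8, d'=5/2
row 2: denom=8−3·3/8=55/8; d'=(10−3·5/2)/(55/8)=4/11
row 3: denom=4−1·8/55=212/55; d'=(-66−1·4/11)/(212/55)=-1825/106
row 4: denom=6−1·55/212=1217/212; d'=(42−1·-1825/106)/(1217/212)=12554/1217
back: M4=12554/1217
back: M3=-1825/106−55/212·12554/1217=-24210/1217
back: M2=4/11−8/55·-24210/1217=3964/1217
back: M1=5/2−3/8·3964/1217=1556/1217
M: M0=0, M1=1556/1217, M2=3964/1217, M3=-24210/1217, M4=12554/1217, M5=0
seg 0: a=0, c=M0/2=0, d=(M1−M0)/(6·1)=778/3651, b=Δ0−h0·(2M0+M1)/6=-8080/3651
seg 1: a=-2, c=M1/2=778/1217, d=(M2−M1)/(6·3)=1204/10953, b=Δ1−h1·(2M1+M2)/6=-5746/3651
seg 2: a=2, c=M2/2=1982/1217, d=(M3−M2)/(6·1)=-14087/3651, b=Δ2−h2·(2M2+M3)/6=19094/3651
seg 3: a=5, c=M3/2=-12105/1217, d=(M4−M3)/(6·1)=18382/3651, b=Δ3−h3·(2M3+M4)/6=-11275/3651
seg 4: a=-3, c=M4/2=6277/1217, d=(M5−M4)/(6·2)=-6277/7302, b=Δ4−h4·(2M4+M5)/6=-28759/3651
t_q=1/2 → seg 0, τ=1/2; S=0+-8080/3651·τ+0·τ²+778/3651·τ³=-5257/4868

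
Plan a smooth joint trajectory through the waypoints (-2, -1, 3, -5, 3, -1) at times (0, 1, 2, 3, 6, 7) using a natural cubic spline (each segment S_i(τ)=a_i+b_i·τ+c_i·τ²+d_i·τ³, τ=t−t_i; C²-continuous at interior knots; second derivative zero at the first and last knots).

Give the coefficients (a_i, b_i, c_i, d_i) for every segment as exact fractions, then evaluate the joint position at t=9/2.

Δ: Δ0=1, Δ1=4, Δ2=-8, Δ3=8/3, Δ4=-4
row 1: diag=4, rhs=18; c'=1/4, d'=9/2
row 2: denom=4−1·1/4=15/4; d'=(-72−1·9/2)/(15/4)=-102/5
row 3: denom=8−1·4/15=116/15; d'=(64−1·-102/5)/(116/15)=633/58
row 4: denom=8−3·45/116=793/116; d'=(-40−3·633/58)/(793/116)=-8438/793
back: M4=-8438/793
back: M3=633/58−45/116·-8438/793=11928/793
back: M2=-102/5−4/15·11928/793=-19358/793
back: M1=9/2−1/4·-19358/793=8408/793
M: M0=0, M1=8408/793, M2=-19358/793, M3=11928/793, M4=-8438/793, M5=0
seg 0: a=-2, c=M0/2=0, d=(M1−M0)/(6·1)=4204/2379, b=Δ0−h0·(2M0+M1)/6=-1825/2379
seg 1: a=-1, c=M1/2=4204/793, d=(M2−M1)/(6·1)=-13883/2379, b=Δ1−h1·(2M1+M2)/6=10787/2379
seg 2: a=3, c=M2/2=-9679/793, d=(M3−M2)/(6·1)=15643/2379, b=Δ2−h2·(2M2+M3)/6=-5638/2379
seg 3: a=-5, c=M3/2=5964/793, d=(M4−M3)/(6·3)=-10183/7137, b=Δ3−h3·(2M3+M4)/6=-1291/183
seg 4: a=3, c=M4/2=-4219/793, d=(M5−M4)/(6·1)=4219/2379, b=Δ4−h4·(2M4+M5)/6=-1078/2379
t_q=9/2 → seg 3, τ=3/2; S=-5+-1291/183·τ+5964/793·τ²+-10183/7137·τ³=-22049/6344

  seg 0: a=-2 b=-1825/2379 c=0 d=4204/2379
  seg 1: a=-1 b=10787/2379 c=4204/793 d=-13883/2379
  seg 2: a=3 b=-5638/2379 c=-9679/793 d=15643/2379
  seg 3: a=-5 b=-1291/183 c=5964/793 d=-10183/7137
  seg 4: a=3 b=-1078/2379 c=-4219/793 d=4219/2379
S(9/2) = -22049/6344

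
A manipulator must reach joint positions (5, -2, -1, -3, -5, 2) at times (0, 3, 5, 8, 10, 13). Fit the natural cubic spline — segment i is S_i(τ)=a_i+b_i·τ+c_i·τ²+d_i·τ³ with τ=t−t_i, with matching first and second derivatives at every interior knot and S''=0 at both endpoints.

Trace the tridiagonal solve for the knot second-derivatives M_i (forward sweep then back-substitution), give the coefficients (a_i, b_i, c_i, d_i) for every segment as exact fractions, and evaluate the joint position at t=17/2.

  seg 0: a=5 b=-827/252 c=0 d=239/2268
  seg 1: a=-2 b=-55/126 c=239/252 d=-121/504
  seg 2: a=-1 b=10/21 c=-31/63 d=1/27
  seg 3: a=-3 b=-31/21 c=-10/63 d=25/126
  seg 4: a=-5 b=17/63 c=65/63 d=-65/567
S(17/2) = -1261/336

Δ: Δ0=-7/3, Δ1=1/2, Δ2=-2/3, Δ3=-1, Δ4=7/3
row 1: diag=10, rhs=17; c'=1/5, d'=17/10
row 2: denom=10−2·1/5=48/5; d'=(-7−2·17/10)/(48/5)=-13/12
row 3: denom=10−3·5/16=145/16; d'=(-2−3·-13/12)/(145/16)=4/29
row 4: denom=10−2·32/145=1386/145; d'=(20−2·4/29)/(1386/145)=130/63
back: M4=130/63
back: M3=4/29−32/145·130/63=-20/63
back: M2=-13/12−5/16·-20/63=-62/63
back: M1=17/10−1/5·-62/63=239/126
M: M0=0, M1=239/126, M2=-62/63, M3=-20/63, M4=130/63, M5=0
seg 0: a=5, c=M0/2=0, d=(M1−M0)/(6·3)=239/2268, b=Δ0−h0·(2M0+M1)/6=-827/252
seg 1: a=-2, c=M1/2=239/252, d=(M2−M1)/(6·2)=-121/504, b=Δ1−h1·(2M1+M2)/6=-55/126
seg 2: a=-1, c=M2/2=-31/63, d=(M3−M2)/(6·3)=1/27, b=Δ2−h2·(2M2+M3)/6=10/21
seg 3: a=-3, c=M3/2=-10/63, d=(M4−M3)/(6·2)=25/126, b=Δ3−h3·(2M3+M4)/6=-31/21
seg 4: a=-5, c=M4/2=65/63, d=(M5−M4)/(6·3)=-65/567, b=Δ4−h4·(2M4+M5)/6=17/63
t_q=17/2 → seg 3, τ=1/2; S=-3+-31/21·τ+-10/63·τ²+25/126·τ³=-1261/336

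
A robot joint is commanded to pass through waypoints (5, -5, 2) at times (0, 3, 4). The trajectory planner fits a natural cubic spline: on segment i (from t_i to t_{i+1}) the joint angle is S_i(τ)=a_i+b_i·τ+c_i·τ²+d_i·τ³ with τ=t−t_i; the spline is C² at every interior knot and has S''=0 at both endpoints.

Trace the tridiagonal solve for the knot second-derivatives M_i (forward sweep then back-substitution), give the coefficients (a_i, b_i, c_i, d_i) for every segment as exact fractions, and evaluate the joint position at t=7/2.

Δ: Δ0=-10/3, Δ1=7
row 1: diag=8, rhs=62; c'=1/8, d'=31/4
back: M1=31/4
M: M0=0, M1=31/4, M2=0
seg 0: a=5, c=M0/2=0, d=(M1−M0)/(6·3)=31/72, b=Δ0−h0·(2M0+M1)/6=-173/24
seg 1: a=-5, c=M1/2=31/8, d=(M2−M1)/(6·1)=-31/24, b=Δ1−h1·(2M1+M2)/6=53/12
t_q=7/2 → seg 1, τ=1/2; S=-5+53/12·τ+31/8·τ²+-31/24·τ³=-127/64

  seg 0: a=5 b=-173/24 c=0 d=31/72
  seg 1: a=-5 b=53/12 c=31/8 d=-31/24
S(7/2) = -127/64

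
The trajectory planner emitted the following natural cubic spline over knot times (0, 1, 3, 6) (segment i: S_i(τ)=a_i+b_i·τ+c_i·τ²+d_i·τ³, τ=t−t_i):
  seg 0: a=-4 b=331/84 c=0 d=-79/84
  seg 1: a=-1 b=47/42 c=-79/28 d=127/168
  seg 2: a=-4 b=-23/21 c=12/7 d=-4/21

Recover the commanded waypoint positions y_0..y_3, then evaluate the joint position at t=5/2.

y_0=-4 y_1=-1 y_2=-4 y_3=3
S(5/2) = -1397/448

y_0 = S_0(0) = a_0 = -4
y_1 = S_1(0) = a_1 = -1
y_2 = S_2(0) = a_2 = -4
y_3 = S_2(3) = 3
t_q=5/2 is in segment 1 (τ=3/2); S_1(τ)=-1397/448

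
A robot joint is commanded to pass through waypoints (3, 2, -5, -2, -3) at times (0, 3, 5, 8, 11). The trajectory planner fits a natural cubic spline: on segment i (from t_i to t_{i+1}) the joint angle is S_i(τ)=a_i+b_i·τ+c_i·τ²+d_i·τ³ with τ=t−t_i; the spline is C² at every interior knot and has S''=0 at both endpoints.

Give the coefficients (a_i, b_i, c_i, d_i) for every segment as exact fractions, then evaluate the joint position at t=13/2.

Δ: Δ0=-1/3, Δ1=-7/2, Δ2=1, Δ3=-1/3
row 1: diag=10, rhs=-19; c'=1/5, d'=-19/10
row 2: denom=10−2·1/5=48/5; d'=(27−2·-19/10)/(48/5)=77/24
row 3: denom=12−3·5/16=177/16; d'=(-8−3·77/24)/(177/16)=-94/59
back: M3=-94/59
back: M2=77/24−5/16·-94/59=656/177
back: M1=-19/10−1/5·656/177=-935/354
M: M0=0, M1=-935/354, M2=656/177, M3=-94/59, M4=0
seg 0: a=3, c=M0/2=0, d=(M1−M0)/(6·3)=-935/6372, b=Δ0−h0·(2M0+M1)/6=233/236
seg 1: a=2, c=M1/2=-935/708, d=(M2−M1)/(6·2)=749/1416, b=Δ1−h1·(2M1+M2)/6=-351/118
seg 2: a=-5, c=M2/2=328/177, d=(M3−M2)/(6·3)=-469/1593, b=Δ2−h2·(2M2+M3)/6=-338/177
seg 3: a=-2, c=M3/2=-47/59, d=(M4−M3)/(6·3)=47/531, b=Δ3−h3·(2M3+M4)/6=223/177
t_q=13/2 → seg 2, τ=3/2; S=-5+-338/177·τ+328/177·τ²+-469/1593·τ³=-2213/472

  seg 0: a=3 b=233/236 c=0 d=-935/6372
  seg 1: a=2 b=-351/118 c=-935/708 d=749/1416
  seg 2: a=-5 b=-338/177 c=328/177 d=-469/1593
  seg 3: a=-2 b=223/177 c=-47/59 d=47/531
S(13/2) = -2213/472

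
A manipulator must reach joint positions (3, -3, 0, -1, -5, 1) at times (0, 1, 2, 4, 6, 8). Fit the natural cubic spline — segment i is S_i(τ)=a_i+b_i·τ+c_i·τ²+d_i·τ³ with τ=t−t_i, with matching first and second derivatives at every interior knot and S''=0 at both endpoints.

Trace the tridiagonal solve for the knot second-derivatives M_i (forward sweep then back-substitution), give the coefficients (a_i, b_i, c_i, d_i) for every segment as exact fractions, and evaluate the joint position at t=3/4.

Δ: Δ0=-6, Δ1=3, Δ2=-1/2, Δ3=-2, Δ4=3
row 1: diag=4, rhs=54; c'=1/4, d'=27/2
row 2: denom=6−1·1/4=23/4; d'=(-21−1·27/2)/(23/4)=-6
row 3: denom=8−2·8/23=168/23; d'=(-9−2·-6)/(168/23)=23/56
row 4: denom=8−2·23/84=313/42; d'=(30−2·23/56)/(313/42)=2451/626
back: M4=2451/626
back: M3=23/56−23/84·2451/626=-207/313
back: M2=-6−8/23·-207/313=-1806/313
back: M1=27/2−1/4·-1806/313=4677/313
M: M0=0, M1=4677/313, M2=-1806/313, M3=-207/313, M4=2451/626, M5=0
seg 0: a=3, c=M0/2=0, d=(M1−M0)/(6·1)=1559/626, b=Δ0−h0·(2M0+M1)/6=-5315/626
seg 1: a=-3, c=M1/2=4677/626, d=(M2−M1)/(6·1)=-2161/626, b=Δ1−h1·(2M1+M2)/6=-319/313
seg 2: a=0, c=M2/2=-903/313, d=(M3−M2)/(6·2)=533/1252, b=Δ2−h2·(2M2+M3)/6=2233/626
seg 3: a=-1, c=M3/2=-207/626, d=(M4−M3)/(6·2)=955/2504, b=Δ3−h3·(2M3+M4)/6=-1793/626
seg 4: a=-5, c=M4/2=2451/1252, d=(M5−M4)/(6·2)=-817/2504, b=Δ4−h4·(2M4+M5)/6=122/313
t_q=3/4 → seg 0, τ=3/4; S=3+-5315/626·τ+0·τ²+1559/626·τ³=-92835/40064

  seg 0: a=3 b=-5315/626 c=0 d=1559/626
  seg 1: a=-3 b=-319/313 c=4677/626 d=-2161/626
  seg 2: a=0 b=2233/626 c=-903/313 d=533/1252
  seg 3: a=-1 b=-1793/626 c=-207/626 d=955/2504
  seg 4: a=-5 b=122/313 c=2451/1252 d=-817/2504
S(3/4) = -92835/40064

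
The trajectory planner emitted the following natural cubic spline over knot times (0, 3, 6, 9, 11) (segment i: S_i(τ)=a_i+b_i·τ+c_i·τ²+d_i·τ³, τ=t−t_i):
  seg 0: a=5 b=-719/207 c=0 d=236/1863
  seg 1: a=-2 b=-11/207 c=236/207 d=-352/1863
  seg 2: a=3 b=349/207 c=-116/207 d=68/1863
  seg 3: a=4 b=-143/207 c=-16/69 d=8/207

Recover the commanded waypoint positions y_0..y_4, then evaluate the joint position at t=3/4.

y_0 = S_0(0) = a_0 = 5
y_1 = S_1(0) = a_1 = -2
y_2 = S_2(0) = a_2 = 3
y_3 = S_3(0) = a_3 = 4
y_4 = S_3(2) = 2
t_q=3/4 is in segment 0 (τ=3/4); S_0(τ)=901/368

y_0=5 y_1=-2 y_2=3 y_3=4 y_4=2
S(3/4) = 901/368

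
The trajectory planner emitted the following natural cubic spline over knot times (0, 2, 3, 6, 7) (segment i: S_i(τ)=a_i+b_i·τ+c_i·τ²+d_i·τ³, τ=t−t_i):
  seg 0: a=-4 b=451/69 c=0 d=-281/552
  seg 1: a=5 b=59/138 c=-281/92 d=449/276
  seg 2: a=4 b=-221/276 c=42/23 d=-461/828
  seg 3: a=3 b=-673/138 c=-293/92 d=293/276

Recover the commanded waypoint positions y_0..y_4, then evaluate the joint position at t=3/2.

y_0 = S_0(0) = a_0 = -4
y_1 = S_1(0) = a_1 = 5
y_2 = S_2(0) = a_2 = 4
y_3 = S_3(0) = a_3 = 3
y_4 = S_3(1) = -4
t_q=3/2 is in segment 0 (τ=3/2); S_0(τ)=6015/1472

y_0=-4 y_1=5 y_2=4 y_3=3 y_4=-4
S(3/2) = 6015/1472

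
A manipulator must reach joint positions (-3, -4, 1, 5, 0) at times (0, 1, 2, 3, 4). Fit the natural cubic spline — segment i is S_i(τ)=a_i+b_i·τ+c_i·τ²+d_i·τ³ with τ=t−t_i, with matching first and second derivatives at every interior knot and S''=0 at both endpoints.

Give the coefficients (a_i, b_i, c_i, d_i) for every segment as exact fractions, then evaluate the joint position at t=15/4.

Δ: Δ0=-1, Δ1=5, Δ2=4, Δ3=-5
row 1: diag=4, rhs=36; c'=1/4, d'=9
row 2: denom=4−1·1/4=15/4; d'=(-6−1·9)/(15/4)=-4
row 3: denom=4−1·4/15=56/15; d'=(-54−1·-4)/(56/15)=-375/28
back: M3=-375/28
back: M2=-4−4/15·-375/28=-3/7
back: M1=9−1/4·-3/7=255/28
M: M0=0, M1=255/28, M2=-3/7, M3=-375/28, M4=0
seg 0: a=-3, c=M0/2=0, d=(M1−M0)/(6·1)=85/56, b=Δ0−h0·(2M0+M1)/6=-141/56
seg 1: a=-4, c=M1/2=255/56, d=(M2−M1)/(6·1)=-89/56, b=Δ1−h1·(2M1+M2)/6=57/28
seg 2: a=1, c=M2/2=-3/14, d=(M3−M2)/(6·1)=-121/56, b=Δ2−h2·(2M2+M3)/6=51/8
seg 3: a=5, c=M3/2=-375/56, d=(M4−M3)/(6·1)=125/56, b=Δ3−h3·(2M3+M4)/6=-15/28
t_q=15/4 → seg 3, τ=3/4; S=5+-15/28·τ+-375/56·τ²+125/56·τ³=6355/3584

  seg 0: a=-3 b=-141/56 c=0 d=85/56
  seg 1: a=-4 b=57/28 c=255/56 d=-89/56
  seg 2: a=1 b=51/8 c=-3/14 d=-121/56
  seg 3: a=5 b=-15/28 c=-375/56 d=125/56
S(15/4) = 6355/3584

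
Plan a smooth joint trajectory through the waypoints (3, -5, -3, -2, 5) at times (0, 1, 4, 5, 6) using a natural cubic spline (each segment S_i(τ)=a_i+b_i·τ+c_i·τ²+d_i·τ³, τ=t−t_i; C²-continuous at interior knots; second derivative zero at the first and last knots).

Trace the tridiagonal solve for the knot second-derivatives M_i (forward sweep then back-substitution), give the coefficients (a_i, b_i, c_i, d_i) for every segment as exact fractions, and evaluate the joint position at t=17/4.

  seg 0: a=3 b=-28/3 c=0 d=4/3
  seg 1: a=-5 b=-16/3 c=4 d=-2/3
  seg 2: a=-3 b=2/3 c=-2 d=7/3
  seg 3: a=-2 b=11/3 c=5 d=-5/3
S(17/4) = -187/64

Δ: Δ0=-8, Δ1=2/3, Δ2=1, Δ3=7
row 1: diag=8, rhs=52; c'=3/8, d'=13/2
row 2: denom=8−3·3/8=55/8; d'=(2−3·13/2)/(55/8)=-28/11
row 3: denom=4−1·8/55=212/55; d'=(36−1·-28/11)/(212/55)=10
back: M3=10
back: M2=-28/11−8/55·10=-4
back: M1=13/2−3/8·-4=8
M: M0=0, M1=8, M2=-4, M3=10, M4=0
seg 0: a=3, c=M0/2=0, d=(M1−M0)/(6·1)=4/3, b=Δ0−h0·(2M0+M1)/6=-28/3
seg 1: a=-5, c=M1/2=4, d=(M2−M1)/(6·3)=-2/3, b=Δ1−h1·(2M1+M2)/6=-16/3
seg 2: a=-3, c=M2/2=-2, d=(M3−M2)/(6·1)=7/3, b=Δ2−h2·(2M2+M3)/6=2/3
seg 3: a=-2, c=M3/2=5, d=(M4−M3)/(6·1)=-5/3, b=Δ3−h3·(2M3+M4)/6=11/3
t_q=17/4 → seg 2, τ=1/4; S=-3+2/3·τ+-2·τ²+7/3·τ³=-187/64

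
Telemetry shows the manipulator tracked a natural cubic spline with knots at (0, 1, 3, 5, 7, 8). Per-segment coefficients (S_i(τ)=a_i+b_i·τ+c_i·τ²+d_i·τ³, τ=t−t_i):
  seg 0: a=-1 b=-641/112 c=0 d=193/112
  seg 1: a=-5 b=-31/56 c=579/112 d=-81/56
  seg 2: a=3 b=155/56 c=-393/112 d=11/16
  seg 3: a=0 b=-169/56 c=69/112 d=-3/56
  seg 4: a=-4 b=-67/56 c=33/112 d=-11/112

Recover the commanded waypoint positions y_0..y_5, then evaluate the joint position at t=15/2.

y_0 = S_0(0) = a_0 = -1
y_1 = S_1(0) = a_1 = -5
y_2 = S_2(0) = a_2 = 3
y_3 = S_3(0) = a_3 = 0
y_4 = S_4(0) = a_4 = -4
y_5 = S_4(1) = -5
t_q=15/2 is in segment 4 (τ=1/2); S_4(τ)=-4065/896

y_0=-1 y_1=-5 y_2=3 y_3=0 y_4=-4 y_5=-5
S(15/2) = -4065/896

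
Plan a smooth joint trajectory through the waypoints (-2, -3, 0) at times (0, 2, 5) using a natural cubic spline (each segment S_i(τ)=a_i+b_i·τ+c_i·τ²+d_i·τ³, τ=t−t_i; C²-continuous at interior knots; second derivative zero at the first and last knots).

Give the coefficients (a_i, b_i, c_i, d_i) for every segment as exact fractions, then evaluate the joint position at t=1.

Δ: Δ0=-1/2, Δ1=1
row 1: diag=10, rhs=9; c'=3/10, d'=9/10
back: M1=9/10
M: M0=0, M1=9/10, M2=0
seg 0: a=-2, c=M0/2=0, d=(M1−M0)/(6·2)=3/40, b=Δ0−h0·(2M0+M1)/6=-4/5
seg 1: a=-3, c=M1/2=9/20, d=(M2−M1)/(6·3)=-1/20, b=Δ1−h1·(2M1+M2)/6=1/10
t_q=1 → seg 0, τ=1; S=-2+-4/5·τ+0·τ²+3/40·τ³=-109/40

  seg 0: a=-2 b=-4/5 c=0 d=3/40
  seg 1: a=-3 b=1/10 c=9/20 d=-1/20
S(1) = -109/40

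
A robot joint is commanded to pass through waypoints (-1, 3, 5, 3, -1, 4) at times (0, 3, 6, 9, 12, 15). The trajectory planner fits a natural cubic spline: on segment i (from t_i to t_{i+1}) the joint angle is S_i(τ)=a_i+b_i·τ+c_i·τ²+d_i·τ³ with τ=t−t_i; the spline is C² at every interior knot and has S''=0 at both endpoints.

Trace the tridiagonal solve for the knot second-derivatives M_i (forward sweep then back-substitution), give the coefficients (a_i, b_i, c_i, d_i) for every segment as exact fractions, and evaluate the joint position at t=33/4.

Δ: Δ0=4/3, Δ1=2/3, Δ2=-2/3, Δ3=-4/3, Δ4=5/3
row 1: diag=12, rhs=-4; c'=1/4, d'=-1/3
row 2: denom=12−3·1/4=45/4; d'=(-8−3·-1/3)/(45/4)=-28/45
row 3: denom=12−3·4/15=56/5; d'=(-4−3·-28/45)/(56/5)=-4/21
row 4: denom=12−3·15/56=627/56; d'=(18−3·-4/21)/(627/56)=1040/627
back: M4=1040/627
back: M3=-4/21−15/56·1040/627=-398/627
back: M2=-28/45−4/15·-398/627=-284/627
back: M1=-1/3−1/4·-284/627=-46/209
M: M0=0, M1=-46/209, M2=-284/627, M3=-398/627, M4=1040/627, M5=0
seg 0: a=-1, c=M0/2=0, d=(M1−M0)/(6·3)=-23/1881, b=Δ0−h0·(2M0+M1)/6=905/627
seg 1: a=3, c=M1/2=-23/209, d=(M2−M1)/(6·3)=-73/5643, b=Δ1−h1·(2M1+M2)/6=698/627
seg 2: a=5, c=M2/2=-142/627, d=(M3−M2)/(6·3)=-1/99, b=Δ2−h2·(2M2+M3)/6=65/627
seg 3: a=3, c=M3/2=-199/627, d=(M4−M3)/(6·3)=719/5643, b=Δ3−h3·(2M3+M4)/6=-958/627
seg 4: a=-1, c=M4/2=520/627, d=(M5−M4)/(6·3)=-520/5643, b=Δ4−h4·(2M4+M5)/6=5/627
t_q=33/4 → seg 2, τ=9/4; S=5+65/627·τ+-142/627·τ²+-1/99·τ³=53125/13376

  seg 0: a=-1 b=905/627 c=0 d=-23/1881
  seg 1: a=3 b=698/627 c=-23/209 d=-73/5643
  seg 2: a=5 b=65/627 c=-142/627 d=-1/99
  seg 3: a=3 b=-958/627 c=-199/627 d=719/5643
  seg 4: a=-1 b=5/627 c=520/627 d=-520/5643
S(33/4) = 53125/13376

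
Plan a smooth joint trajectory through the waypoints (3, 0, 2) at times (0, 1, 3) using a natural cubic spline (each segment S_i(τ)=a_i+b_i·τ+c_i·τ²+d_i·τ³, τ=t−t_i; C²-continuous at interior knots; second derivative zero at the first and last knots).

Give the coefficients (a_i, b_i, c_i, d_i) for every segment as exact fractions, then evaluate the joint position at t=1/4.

  seg 0: a=3 b=-11/3 c=0 d=2/3
  seg 1: a=0 b=-5/3 c=2 d=-1/3
S(1/4) = 67/32

Δ: Δ0=-3, Δ1=1
row 1: diag=6, rhs=24; c'=1/3, d'=4
back: M1=4
M: M0=0, M1=4, M2=0
seg 0: a=3, c=M0/2=0, d=(M1−M0)/(6·1)=2/3, b=Δ0−h0·(2M0+M1)/6=-11/3
seg 1: a=0, c=M1/2=2, d=(M2−M1)/(6·2)=-1/3, b=Δ1−h1·(2M1+M2)/6=-5/3
t_q=1/4 → seg 0, τ=1/4; S=3+-11/3·τ+0·τ²+2/3·τ³=67/32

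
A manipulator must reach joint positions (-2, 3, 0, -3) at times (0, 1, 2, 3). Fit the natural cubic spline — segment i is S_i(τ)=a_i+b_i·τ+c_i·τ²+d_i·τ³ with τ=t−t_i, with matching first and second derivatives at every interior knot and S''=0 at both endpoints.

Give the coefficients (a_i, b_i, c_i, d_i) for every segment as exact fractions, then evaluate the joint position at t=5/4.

Δ: Δ0=5, Δ1=-3, Δ2=-3
row 1: diag=4, rhs=-48; c'=1/4, d'=-12
row 2: denom=4−1·1/4=15/4; d'=(0−1·-12)/(15/4)=16/5
back: M2=16/5
back: M1=-12−1/4·16/5=-64/5
M: M0=0, M1=-64/5, M2=16/5, M3=0
seg 0: a=-2, c=M0/2=0, d=(M1−M0)/(6·1)=-32/15, b=Δ0−h0·(2M0+M1)/6=107/15
seg 1: a=3, c=M1/2=-32/5, d=(M2−M1)/(6·1)=8/3, b=Δ1−h1·(2M1+M2)/6=11/15
seg 2: a=0, c=M2/2=8/5, d=(M3−M2)/(6·1)=-8/15, b=Δ2−h2·(2M2+M3)/6=-61/15
t_q=5/4 → seg 1, τ=1/4; S=3+11/15·τ+-32/5·τ²+8/3·τ³=113/40

  seg 0: a=-2 b=107/15 c=0 d=-32/15
  seg 1: a=3 b=11/15 c=-32/5 d=8/3
  seg 2: a=0 b=-61/15 c=8/5 d=-8/15
S(5/4) = 113/40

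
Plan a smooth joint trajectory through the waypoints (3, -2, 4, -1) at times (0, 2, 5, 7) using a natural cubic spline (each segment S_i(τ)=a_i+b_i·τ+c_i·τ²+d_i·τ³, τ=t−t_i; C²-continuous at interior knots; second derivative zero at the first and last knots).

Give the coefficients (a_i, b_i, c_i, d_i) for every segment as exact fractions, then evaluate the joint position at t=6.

Δ: Δ0=-5/2, Δ1=2, Δ2=-5/2
row 1: diag=10, rhs=27; c'=3/10, d'=27/10
row 2: denom=10−3·3/10=91/10; d'=(-27−3·27/10)/(91/10)=-27/7
back: M2=-27/7
back: M1=27/10−3/10·-27/7=27/7
M: M0=0, M1=27/7, M2=-27/7, M3=0
seg 0: a=3, c=M0/2=0, d=(M1−M0)/(6·2)=9/28, b=Δ0−h0·(2M0+M1)/6=-53/14
seg 1: a=-2, c=M1/2=27/14, d=(M2−M1)/(6·3)=-3/7, b=Δ1−h1·(2M1+M2)/6=1/14
seg 2: a=4, c=M2/2=-27/14, d=(M3−M2)/(6·2)=9/28, b=Δ2−h2·(2M2+M3)/6=1/14
t_q=6 → seg 2, τ=1; S=4+1/14·τ+-27/14·τ²+9/28·τ³=69/28

  seg 0: a=3 b=-53/14 c=0 d=9/28
  seg 1: a=-2 b=1/14 c=27/14 d=-3/7
  seg 2: a=4 b=1/14 c=-27/14 d=9/28
S(6) = 69/28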